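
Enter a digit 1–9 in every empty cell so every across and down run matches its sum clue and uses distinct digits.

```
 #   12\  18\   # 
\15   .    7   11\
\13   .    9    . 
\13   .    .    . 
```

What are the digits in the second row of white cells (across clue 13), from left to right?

R1C1 = 15 − 7 = 8 completes the 15 across.
R2C3 = 3: the only remaining digit allowed by both the 13 across and the 11 down.
R3C2 = 18 − 16 = 2 completes the 18 down.
R3C3 = 11 − 3 = 8 completes the 11 down.
R2C1 = 13 − 12 = 1 completes the 13 across.
R3C1 = 13 − 10 = 3 completes the 13 across.

1, 9, 3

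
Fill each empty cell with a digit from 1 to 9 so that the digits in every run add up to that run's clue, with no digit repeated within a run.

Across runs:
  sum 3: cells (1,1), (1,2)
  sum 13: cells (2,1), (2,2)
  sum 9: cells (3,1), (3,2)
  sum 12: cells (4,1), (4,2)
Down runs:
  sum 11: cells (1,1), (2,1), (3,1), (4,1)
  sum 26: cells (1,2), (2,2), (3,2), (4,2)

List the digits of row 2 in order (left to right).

5, 8

3 in 2 cells must be {1,2}; 11 in 4 cells must be {1,2,3,5}.
Only 2 fits (1,2) under both its across sum 3 and down sum 26.
The 13 across and the 11 down share only 5, so (2,1) = 5.
(2,2) = 13 − 5 = 8 completes the 13 across.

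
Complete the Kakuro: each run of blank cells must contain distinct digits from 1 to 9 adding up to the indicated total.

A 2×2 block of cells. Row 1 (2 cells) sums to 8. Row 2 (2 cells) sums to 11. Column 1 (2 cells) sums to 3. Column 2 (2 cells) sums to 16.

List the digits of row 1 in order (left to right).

1, 7

3 in 2 cells must be {1,2}; 16 in 2 cells must be {7,9}.
The 8 across and the 16 down share only 7, so (1,2) = 7.
The 11 across and the 3 down share only 2, so (2,1) = 2.
(2,2) = 11 − 2 = 9 completes the 11 across.
(1,1) = 8 − 7 = 1 completes the 8 across.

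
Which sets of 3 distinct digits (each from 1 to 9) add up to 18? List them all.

{1,8,9}; {2,7,9}; {3,6,9}; {3,7,8}; {4,5,9}; {4,6,8}; {5,6,7}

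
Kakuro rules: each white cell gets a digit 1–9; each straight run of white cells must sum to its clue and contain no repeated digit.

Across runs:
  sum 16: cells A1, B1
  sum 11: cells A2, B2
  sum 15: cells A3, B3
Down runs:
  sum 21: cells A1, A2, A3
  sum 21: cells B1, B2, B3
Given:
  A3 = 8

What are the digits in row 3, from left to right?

8, 7

16 in 2 cells must be {7,9}.
B3 = 15 − 8 = 7 completes the 15 across.
Given what's placed, B1 must be 9 to fit the 16 across and 21 down.
B2 = 21 − 16 = 5 completes the 21 down.
A1 = 16 − 9 = 7 completes the 16 across.
A2 = 11 − 5 = 6 completes the 11 across.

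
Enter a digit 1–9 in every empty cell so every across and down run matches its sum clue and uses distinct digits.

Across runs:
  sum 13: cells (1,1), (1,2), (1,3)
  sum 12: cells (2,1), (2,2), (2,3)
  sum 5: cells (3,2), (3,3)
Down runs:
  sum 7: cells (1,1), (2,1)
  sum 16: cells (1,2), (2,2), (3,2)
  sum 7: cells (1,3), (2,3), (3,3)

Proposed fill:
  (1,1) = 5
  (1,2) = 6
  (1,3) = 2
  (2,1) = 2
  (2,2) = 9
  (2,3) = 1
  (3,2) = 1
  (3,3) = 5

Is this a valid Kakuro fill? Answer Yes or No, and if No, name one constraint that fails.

No — the down run (1,3)–(3,3) sums to 8, not 7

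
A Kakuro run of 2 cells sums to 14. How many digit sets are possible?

2 distinct digits from 1–9 sum between 3 and 17.
Enumerating: {5,9}, {6,8}.

2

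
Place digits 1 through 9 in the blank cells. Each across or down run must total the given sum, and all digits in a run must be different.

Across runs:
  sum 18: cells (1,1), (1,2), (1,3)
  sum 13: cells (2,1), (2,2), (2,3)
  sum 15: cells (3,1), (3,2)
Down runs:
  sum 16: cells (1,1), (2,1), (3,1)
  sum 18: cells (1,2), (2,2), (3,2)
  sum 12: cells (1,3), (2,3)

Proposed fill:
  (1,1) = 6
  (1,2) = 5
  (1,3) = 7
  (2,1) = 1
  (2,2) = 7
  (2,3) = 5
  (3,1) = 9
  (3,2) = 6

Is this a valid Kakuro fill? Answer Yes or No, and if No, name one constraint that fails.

Yes

Across: 6+5+7=18; 1+7+5=13; 9+6=15. Down: 6+1+9=16; 5+7+6=18; 7+5=12. No digit repeats within any run.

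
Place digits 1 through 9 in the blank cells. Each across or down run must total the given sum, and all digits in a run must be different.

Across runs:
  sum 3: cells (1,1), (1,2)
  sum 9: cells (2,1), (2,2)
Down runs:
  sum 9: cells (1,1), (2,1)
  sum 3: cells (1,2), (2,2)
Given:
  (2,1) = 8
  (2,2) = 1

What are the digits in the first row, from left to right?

1 2

3 in 2 cells must be {1,2}.
(1,1) = 9 − 8 = 1 completes the 9 down.
(1,2) = 3 − 1 = 2 completes the 3 across.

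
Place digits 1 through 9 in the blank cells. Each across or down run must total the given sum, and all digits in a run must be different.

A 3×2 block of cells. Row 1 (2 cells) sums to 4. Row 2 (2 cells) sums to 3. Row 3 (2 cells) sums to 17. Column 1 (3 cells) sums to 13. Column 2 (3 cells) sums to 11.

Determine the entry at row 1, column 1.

4 in 2 cells must be {1,3}; 3 in 2 cells must be {1,2}; 17 in 2 cells must be {8,9}.
The 17 across and the 11 down share only 8, so (3,2) = 8.
Given what's placed, (1,2) must be 1 to fit the 4 across and 11 down.
(2,2) = 11 − 9 = 2 completes the 11 down.
(3,1) = 17 − 8 = 9 completes the 17 across.
(1,1) = 4 − 1 = 3 completes the 4 across.
(2,1) = 3 − 2 = 1 completes the 3 across.

3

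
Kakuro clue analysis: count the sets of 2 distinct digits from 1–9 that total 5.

2

2 distinct digits from 1–9 sum between 3 and 17.
Enumerating: {1,4}, {2,3}.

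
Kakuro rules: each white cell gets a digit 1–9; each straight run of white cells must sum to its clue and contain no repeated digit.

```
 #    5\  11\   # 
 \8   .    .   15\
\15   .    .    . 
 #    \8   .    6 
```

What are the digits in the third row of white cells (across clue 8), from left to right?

2 6

R2C3 = 15 − 6 = 9 completes the 15 down.
R3C2 = 8 − 6 = 2 completes the 8 across.
Nothing is forced directly, so branch on R2C2, whose candidates are 1 or 4 or 5. If R2C2 = 1: then R1C2 would have to be in {1,2,3,5,6,7} for the 8 across but in {8} for the 11 down — contradiction. If R2C2 = 5: then R1C2 would have to be in {1,2,3,5,6,7} for the 8 across but in {4} for the 11 down — contradiction. So R2C2 = 4.
R1C2 = 11 − 6 = 5 completes the 11 down.
R2C1 = 15 − 13 = 2 completes the 15 across.
R1C1 = 8 − 5 = 3 completes the 8 across.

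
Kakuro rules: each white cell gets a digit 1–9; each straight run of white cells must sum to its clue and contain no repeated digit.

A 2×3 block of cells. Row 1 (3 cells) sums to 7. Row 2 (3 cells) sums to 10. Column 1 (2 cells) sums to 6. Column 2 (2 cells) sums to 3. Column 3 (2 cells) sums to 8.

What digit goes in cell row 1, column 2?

2

7 in 3 cells must be {1,2,4}; 3 in 2 cells must be {1,2}.
Nothing is forced directly, so branch on (1,2), whose candidates are 1 or 2. If (1,2) = 1: that forces (1,3) = 2, (2,2) = 2, after which (2,3) would have to be in {1,3,5,7} for the 10 across but in {6} for the 8 down — contradiction. So (1,2) = 2.
Given what's placed, (1,3) must be 1 to fit the 7 across and 8 down.
(2,2) = 3 − 2 = 1 completes the 3 down.
(2,3) = 8 − 1 = 7 completes the 8 down.
(1,1) = 7 − 3 = 4 completes the 7 across.
(2,1) = 10 − 8 = 2 completes the 10 across.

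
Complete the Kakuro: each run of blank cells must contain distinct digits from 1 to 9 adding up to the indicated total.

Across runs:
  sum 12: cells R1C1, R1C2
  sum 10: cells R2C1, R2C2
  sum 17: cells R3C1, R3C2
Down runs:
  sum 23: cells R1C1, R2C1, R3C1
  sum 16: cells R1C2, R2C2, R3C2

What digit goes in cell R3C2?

17 in 2 cells must be {8,9}; 23 in 3 cells must be {6,8,9}.
Nothing is forced directly, so branch on R1C1, whose candidates are 8 or 9. If R1C1 = 8: that forces R1C2 = 4, R3C1 = 9, after which R3C2 would have to be in {8} for the 17 across but in {3,5,7,9} for the 16 down — contradiction. So R1C1 = 9.
R1C2 = 12 − 9 = 3 completes the 12 across.
Given what's placed, R3C1 must be 8 to fit the 17 across and 23 down.
R3C2 = 17 − 8 = 9 completes the 17 across.
R2C1 = 23 − 17 = 6 completes the 23 down.
R2C2 = 10 − 6 = 4 completes the 10 across.

9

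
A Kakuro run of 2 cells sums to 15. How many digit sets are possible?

2 distinct digits from 1–9 sum between 3 and 17.
Enumerating: {6,9}, {7,8}.

2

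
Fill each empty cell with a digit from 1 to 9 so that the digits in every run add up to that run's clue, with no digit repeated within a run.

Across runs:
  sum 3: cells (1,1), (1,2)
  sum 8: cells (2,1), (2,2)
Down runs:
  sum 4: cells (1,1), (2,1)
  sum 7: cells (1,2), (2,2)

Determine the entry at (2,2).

5

3 in 2 cells must be {1,2}; 4 in 2 cells must be {1,3}.
The 3 across and the 4 down share only 1, so (1,1) = 1.
(1,2) = 3 − 1 = 2 completes the 3 across.
(2,1) = 4 − 1 = 3 completes the 4 down.
(2,2) = 8 − 3 = 5 completes the 8 across.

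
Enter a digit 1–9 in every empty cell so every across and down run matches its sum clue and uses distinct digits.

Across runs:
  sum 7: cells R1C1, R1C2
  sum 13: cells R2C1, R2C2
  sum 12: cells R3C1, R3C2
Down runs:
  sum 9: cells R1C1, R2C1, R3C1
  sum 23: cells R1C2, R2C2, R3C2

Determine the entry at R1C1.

1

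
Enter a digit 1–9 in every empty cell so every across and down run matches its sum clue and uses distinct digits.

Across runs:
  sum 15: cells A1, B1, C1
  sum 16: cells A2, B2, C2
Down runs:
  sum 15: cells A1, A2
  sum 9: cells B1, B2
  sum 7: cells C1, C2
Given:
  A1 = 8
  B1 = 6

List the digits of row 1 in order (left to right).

8, 6, 1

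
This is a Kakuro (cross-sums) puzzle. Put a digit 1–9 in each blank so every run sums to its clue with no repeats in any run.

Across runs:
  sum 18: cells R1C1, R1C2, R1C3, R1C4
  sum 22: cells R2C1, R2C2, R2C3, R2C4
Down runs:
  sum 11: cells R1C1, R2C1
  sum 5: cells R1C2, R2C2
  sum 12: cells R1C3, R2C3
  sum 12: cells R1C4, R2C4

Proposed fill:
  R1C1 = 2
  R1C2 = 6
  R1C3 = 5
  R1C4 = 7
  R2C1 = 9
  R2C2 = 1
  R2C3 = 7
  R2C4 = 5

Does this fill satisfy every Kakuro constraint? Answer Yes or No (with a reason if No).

No — the down run R1C2–R2C2 sums to 7, not 5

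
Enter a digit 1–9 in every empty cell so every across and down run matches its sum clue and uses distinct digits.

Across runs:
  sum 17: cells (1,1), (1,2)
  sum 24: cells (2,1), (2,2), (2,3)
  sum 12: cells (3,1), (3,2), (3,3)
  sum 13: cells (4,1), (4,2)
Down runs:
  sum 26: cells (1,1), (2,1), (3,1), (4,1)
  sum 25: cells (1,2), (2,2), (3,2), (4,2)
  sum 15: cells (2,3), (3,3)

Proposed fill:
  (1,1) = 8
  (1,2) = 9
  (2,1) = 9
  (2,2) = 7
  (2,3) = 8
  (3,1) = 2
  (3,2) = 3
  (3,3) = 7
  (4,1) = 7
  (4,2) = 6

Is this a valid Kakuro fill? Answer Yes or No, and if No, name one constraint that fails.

Across: 8+9=17; 9+7+8=24; 2+3+7=12; 7+6=13. Down: 8+9+2+7=26; 9+7+3+6=25; 8+7=15. No digit repeats within any run.

Yes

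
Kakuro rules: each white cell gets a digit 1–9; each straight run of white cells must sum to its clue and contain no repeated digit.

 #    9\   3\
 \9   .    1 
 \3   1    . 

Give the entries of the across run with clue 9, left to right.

8, 1

3 in 2 cells must be {1,2}.
R1C1 = 9 − 1 = 8 completes the 9 across.
R2C2 = 3 − 1 = 2 completes the 3 across.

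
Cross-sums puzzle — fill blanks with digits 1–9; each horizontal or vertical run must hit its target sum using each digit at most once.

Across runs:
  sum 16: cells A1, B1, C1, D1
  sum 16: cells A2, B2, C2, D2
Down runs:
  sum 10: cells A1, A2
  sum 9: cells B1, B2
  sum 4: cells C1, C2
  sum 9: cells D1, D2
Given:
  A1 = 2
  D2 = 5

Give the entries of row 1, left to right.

2, 7, 3, 4

4 in 2 cells must be {1,3}.
D1 = 9 − 5 = 4 completes the 9 down.
A2 = 10 − 2 = 8 completes the 10 down.
Given what's placed, C2 must be 1 to fit the 16 across and 4 down.
C1 = 4 − 1 = 3 completes the 4 down.
B2 = 16 − 14 = 2 completes the 16 across.
B1 = 16 − 9 = 7 completes the 16 across.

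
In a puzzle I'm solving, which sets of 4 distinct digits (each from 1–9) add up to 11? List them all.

{1,2,3,5}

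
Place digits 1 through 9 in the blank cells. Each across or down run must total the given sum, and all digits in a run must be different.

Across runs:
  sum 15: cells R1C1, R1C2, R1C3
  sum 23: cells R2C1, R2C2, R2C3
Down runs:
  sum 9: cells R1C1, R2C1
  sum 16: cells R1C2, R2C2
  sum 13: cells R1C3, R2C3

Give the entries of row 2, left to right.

6, 9, 8

23 in 3 cells must be {6,8,9}; 16 in 2 cells must be {7,9}.
The 23 across and the 16 down share only 9, so R2C2 = 9.
R1C2 = 16 − 9 = 7 completes the 16 down.
Nothing is forced directly, so branch on R2C1, whose candidates are 6 or 8. If R2C1 = 8: then R1C1 would have to be in {2,3,5,6} for the 15 across but in {1} for the 9 down — contradiction. So R2C1 = 6.
R1C1 = 9 − 6 = 3 completes the 9 down.
R1C3 = 15 − 10 = 5 completes the 15 across.
R2C3 = 23 − 15 = 8 completes the 23 across.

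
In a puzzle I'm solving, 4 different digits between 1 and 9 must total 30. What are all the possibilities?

{6,7,8,9}

4 distinct digits from 1–9 sum between 10 and 30.
Only one set works: {6,7,8,9}.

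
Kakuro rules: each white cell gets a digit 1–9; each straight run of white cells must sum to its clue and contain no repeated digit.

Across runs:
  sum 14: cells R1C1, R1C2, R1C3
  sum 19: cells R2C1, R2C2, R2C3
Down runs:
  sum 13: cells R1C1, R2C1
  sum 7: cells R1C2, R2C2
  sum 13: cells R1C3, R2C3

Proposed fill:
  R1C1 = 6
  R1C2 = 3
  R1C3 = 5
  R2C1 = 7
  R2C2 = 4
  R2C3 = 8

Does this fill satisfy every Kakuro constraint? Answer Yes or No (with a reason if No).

Yes

Across: 6+3+5=14; 7+4+8=19. Down: 6+7=13; 3+4=7; 5+8=13. No digit repeats within any run.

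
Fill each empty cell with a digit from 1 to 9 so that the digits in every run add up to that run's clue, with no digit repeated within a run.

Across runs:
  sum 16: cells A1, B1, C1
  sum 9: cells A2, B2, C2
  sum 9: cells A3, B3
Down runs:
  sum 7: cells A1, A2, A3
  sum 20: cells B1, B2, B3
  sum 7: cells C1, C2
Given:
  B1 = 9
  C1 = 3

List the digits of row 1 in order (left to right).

7 in 3 cells must be {1,2,4}.
A1 = 16 − 12 = 4 completes the 16 across.
C2 = 7 − 3 = 4 completes the 7 down.
A2 = 2: the only remaining digit allowed by both the 9 across and the 7 down.
B2 = 9 − 6 = 3 completes the 9 across.
A3 = 7 − 6 = 1 completes the 7 down.
B3 = 9 − 1 = 8 completes the 9 across.

4, 9, 3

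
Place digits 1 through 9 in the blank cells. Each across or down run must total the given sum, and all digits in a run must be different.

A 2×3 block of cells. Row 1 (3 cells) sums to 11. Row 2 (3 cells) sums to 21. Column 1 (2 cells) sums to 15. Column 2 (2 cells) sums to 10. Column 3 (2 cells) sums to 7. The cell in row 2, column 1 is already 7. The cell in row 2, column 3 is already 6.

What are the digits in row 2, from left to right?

7 8 6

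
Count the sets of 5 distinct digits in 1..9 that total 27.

11

5 distinct digits from 1–9 sum between 15 and 35.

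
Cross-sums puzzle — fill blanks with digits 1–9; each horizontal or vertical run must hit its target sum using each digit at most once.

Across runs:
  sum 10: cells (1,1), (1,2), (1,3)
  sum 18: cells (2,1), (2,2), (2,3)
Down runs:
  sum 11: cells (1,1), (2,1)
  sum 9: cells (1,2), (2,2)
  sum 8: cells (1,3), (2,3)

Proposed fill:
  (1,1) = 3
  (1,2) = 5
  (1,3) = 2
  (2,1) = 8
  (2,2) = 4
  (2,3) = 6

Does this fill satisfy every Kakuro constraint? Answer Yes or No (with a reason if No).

Yes

Across: 3+5+2=10; 8+4+6=18. Down: 3+8=11; 5+4=9; 2+6=8. No digit repeats within any run.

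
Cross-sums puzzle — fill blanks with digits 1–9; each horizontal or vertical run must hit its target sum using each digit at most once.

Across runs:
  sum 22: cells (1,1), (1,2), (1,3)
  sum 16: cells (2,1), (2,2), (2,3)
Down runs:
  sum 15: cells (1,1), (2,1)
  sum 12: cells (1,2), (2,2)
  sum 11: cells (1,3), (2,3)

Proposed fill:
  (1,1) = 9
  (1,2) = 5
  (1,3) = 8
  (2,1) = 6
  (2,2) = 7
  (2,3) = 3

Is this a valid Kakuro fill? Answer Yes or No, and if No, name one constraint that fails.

Across: 9+5+8=22; 6+7+3=16. Down: 9+6=15; 5+7=12; 8+3=11. No digit repeats within any run.

Yes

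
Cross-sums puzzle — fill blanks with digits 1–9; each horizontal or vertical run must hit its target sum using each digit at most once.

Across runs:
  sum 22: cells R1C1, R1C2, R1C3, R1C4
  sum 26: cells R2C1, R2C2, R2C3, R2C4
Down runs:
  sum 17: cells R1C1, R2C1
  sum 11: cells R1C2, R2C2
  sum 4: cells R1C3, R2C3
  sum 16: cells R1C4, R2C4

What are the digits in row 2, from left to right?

8 6 3 9

17 in 2 cells must be {8,9}; 4 in 2 cells must be {1,3}; 16 in 2 cells must be {7,9}.
Only 3 fits R2C3 under both its across sum 26 and down sum 4.
Given what's placed, R2C4 must be 9 to fit the 26 across and 16 down.
R1C3 = 4 − 3 = 1 completes the 4 down.
R1C4 = 16 − 9 = 7 completes the 16 down.
R2C1 = 8: the only remaining digit allowed by both the 26 across and the 17 down.
R2C2 = 26 − 20 = 6 completes the 26 across.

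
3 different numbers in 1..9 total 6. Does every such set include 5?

No

The only way to make 6 from 3 distinct digits is {1,2,3}, which does not contain 5.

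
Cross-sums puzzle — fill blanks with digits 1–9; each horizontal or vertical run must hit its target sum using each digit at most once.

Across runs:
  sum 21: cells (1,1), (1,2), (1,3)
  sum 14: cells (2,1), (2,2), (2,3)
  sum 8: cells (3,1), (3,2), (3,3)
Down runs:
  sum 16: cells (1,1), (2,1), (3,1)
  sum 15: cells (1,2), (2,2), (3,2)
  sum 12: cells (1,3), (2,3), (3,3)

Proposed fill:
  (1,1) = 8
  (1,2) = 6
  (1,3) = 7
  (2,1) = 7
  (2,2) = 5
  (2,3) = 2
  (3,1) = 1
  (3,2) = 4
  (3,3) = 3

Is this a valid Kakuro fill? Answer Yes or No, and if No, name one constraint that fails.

Yes

Across: 8+6+7=21; 7+5+2=14; 1+4+3=8. Down: 8+7+1=16; 6+5+4=15; 7+2+3=12. No digit repeats within any run.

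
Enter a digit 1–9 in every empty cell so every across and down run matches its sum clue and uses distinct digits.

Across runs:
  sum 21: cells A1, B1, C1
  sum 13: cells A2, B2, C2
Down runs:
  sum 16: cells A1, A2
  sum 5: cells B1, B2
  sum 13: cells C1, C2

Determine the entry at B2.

16 in 2 cells must be {7,9}.
The 21 across and the 5 down share only 4, so B1 = 4.
B2 = 5 − 4 = 1 completes the 5 down.
Given what's placed, A1 must be 9 to fit the 21 across and 16 down.
C1 = 21 − 13 = 8 completes the 21 across.
A2 = 16 − 9 = 7 completes the 16 down.
C2 = 13 − 8 = 5 completes the 13 across.

1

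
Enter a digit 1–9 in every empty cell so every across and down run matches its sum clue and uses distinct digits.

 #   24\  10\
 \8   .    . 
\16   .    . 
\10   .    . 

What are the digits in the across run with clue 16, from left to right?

16 in 2 cells must be {7,9}; 24 in 3 cells must be {7,8,9}.
The 8 across and the 24 down share only 7, so R1C1 = 7.
R1C2 = 8 − 7 = 1 completes the 8 across.
Given what's placed, R2C1 must be 9 to fit the 16 across and 24 down.
R2C2 = 16 − 9 = 7 completes the 16 across.
R3C1 = 24 − 16 = 8 completes the 24 down.
R3C2 = 10 − 8 = 2 completes the 10 across.

9 7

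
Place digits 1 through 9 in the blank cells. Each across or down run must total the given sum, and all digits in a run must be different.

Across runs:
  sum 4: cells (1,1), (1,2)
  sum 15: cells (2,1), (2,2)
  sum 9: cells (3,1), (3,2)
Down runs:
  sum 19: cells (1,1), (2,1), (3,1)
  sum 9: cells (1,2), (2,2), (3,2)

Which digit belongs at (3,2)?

2

4 in 2 cells must be {1,3}.
The 4 across and the 19 down share only 3, so (1,1) = 3.
(1,2) = 4 − 3 = 1 completes the 4 across.
Given what's placed, (2,2) must be 6 to fit the 15 across and 9 down.
(3,1) = 7: the only remaining digit allowed by both the 9 across and the 19 down.
(3,2) = 9 − 7 = 2 completes the 9 across.
(2,1) = 15 − 6 = 9 completes the 15 across.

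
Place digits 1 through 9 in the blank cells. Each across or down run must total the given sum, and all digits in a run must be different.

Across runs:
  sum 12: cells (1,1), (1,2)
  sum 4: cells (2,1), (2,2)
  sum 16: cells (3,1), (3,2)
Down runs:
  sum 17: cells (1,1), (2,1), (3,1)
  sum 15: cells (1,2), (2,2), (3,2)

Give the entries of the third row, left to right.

4 in 2 cells must be {1,3}; 16 in 2 cells must be {7,9}.
Nothing is forced directly, so branch on (2,1), whose candidates are 1 or 3. If (2,1) = 3: that forces (2,2) = 1, (3,1) = 9, after which (3,2) would have to be in {7} for the 16 across but in {5,6,8,9} for the 15 down — contradiction. So (2,1) = 1.
(2,2) = 4 − 1 = 3 completes the 4 across.
Given what's placed, (3,2) must be 7 to fit the 16 across and 15 down.
(1,2) = 15 − 10 = 5 completes the 15 down.
(3,1) = 16 − 7 = 9 completes the 16 across.
(1,1) = 12 − 5 = 7 completes the 12 across.

9 7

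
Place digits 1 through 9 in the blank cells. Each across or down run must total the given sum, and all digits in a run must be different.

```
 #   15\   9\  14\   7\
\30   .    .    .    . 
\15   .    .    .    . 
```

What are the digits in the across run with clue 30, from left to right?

30 in 4 cells must be {6,7,8,9}.
Only 6 fits R1C4 under both its across sum 30 and down sum 7.
R2C4 = 7 − 6 = 1 completes the 7 down.
Nothing is forced directly, so branch on R1C2, whose candidates are 7 or 8. If R1C2 = 8: that forces R1C3 = 9, after which R2C2 would have to be in {2,3,4,5,6,7,8,9} for the 15 across but in {1} for the 9 down — contradiction. So R1C2 = 7.
R2C2 = 9 − 7 = 2 completes the 9 down.
No cell is forced outright now. R1C1 can only be 8 or 9 (the digits allowed by both its 30 across and its 15 down). If R1C1 = 9: that forces R1C3 = 8, after which R2C1 would have to be in {3,4,5,7,8,9} for the 15 across but in {6} for the 15 down — contradiction. So R1C1 = 8.
R1C3 = 30 − 21 = 9 completes the 30 across.

8 7 9 6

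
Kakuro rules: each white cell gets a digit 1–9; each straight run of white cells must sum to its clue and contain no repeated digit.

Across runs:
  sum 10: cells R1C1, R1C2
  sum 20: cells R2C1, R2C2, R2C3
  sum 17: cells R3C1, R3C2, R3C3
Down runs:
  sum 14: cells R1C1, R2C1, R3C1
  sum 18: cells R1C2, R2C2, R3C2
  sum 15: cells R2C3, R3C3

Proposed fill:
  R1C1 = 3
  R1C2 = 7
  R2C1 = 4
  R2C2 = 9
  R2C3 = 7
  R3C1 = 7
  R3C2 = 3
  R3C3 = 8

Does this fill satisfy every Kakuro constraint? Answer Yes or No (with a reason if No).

No — the across run R3C1–R3C3 sums to 18, not 17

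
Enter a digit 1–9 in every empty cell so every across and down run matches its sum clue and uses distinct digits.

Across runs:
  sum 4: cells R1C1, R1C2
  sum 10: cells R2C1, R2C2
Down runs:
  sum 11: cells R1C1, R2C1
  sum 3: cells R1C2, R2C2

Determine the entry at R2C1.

8

4 in 2 cells must be {1,3}; 3 in 2 cells must be {1,2}.
The 4 across and the 11 down share only 3, so R1C1 = 3.
R1C2 = 4 − 3 = 1 completes the 4 across.
R2C1 = 11 − 3 = 8 completes the 11 down.
R2C2 = 10 − 8 = 2 completes the 10 across.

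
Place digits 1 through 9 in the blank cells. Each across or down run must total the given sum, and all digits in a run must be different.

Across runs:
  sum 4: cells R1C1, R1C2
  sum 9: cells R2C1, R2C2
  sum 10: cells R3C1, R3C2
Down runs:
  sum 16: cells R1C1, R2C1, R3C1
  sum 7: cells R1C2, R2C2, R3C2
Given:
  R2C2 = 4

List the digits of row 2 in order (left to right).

4 in 2 cells must be {1,3}; 7 in 3 cells must be {1,2,4}.
Given what's placed, R1C2 must be 1 to fit the 4 across and 7 down.
R2C1 = 9 − 4 = 5 completes the 9 across.
R3C2 = 7 − 5 = 2 completes the 7 down.
R1C1 = 4 − 1 = 3 completes the 4 across.
R3C1 = 10 − 2 = 8 completes the 10 across.

5 4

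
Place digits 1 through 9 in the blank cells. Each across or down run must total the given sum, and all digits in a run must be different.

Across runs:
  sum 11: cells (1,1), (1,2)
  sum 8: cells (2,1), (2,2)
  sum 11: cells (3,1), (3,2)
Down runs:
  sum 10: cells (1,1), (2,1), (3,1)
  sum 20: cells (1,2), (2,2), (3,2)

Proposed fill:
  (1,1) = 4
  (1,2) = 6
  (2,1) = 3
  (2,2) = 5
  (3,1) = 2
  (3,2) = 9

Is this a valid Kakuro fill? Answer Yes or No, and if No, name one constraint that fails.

No — the across run (1,1)–(1,2) sums to 10, not 11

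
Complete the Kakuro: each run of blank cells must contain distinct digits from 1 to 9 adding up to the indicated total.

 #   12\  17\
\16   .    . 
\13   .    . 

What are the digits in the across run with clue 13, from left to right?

5, 8

16 in 2 cells must be {7,9}; 17 in 2 cells must be {8,9}.
The 16 across and the 17 down share only 9, so R1C2 = 9.
R2C2 = 17 − 9 = 8 completes the 17 down.
R1C1 = 16 − 9 = 7 completes the 16 across.
R2C1 = 13 − 8 = 5 completes the 13 across.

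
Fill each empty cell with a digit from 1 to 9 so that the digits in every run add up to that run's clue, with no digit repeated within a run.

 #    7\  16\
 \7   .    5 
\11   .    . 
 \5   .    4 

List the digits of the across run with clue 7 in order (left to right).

7 in 3 cells must be {1,2,4}.
R1C1 = 7 − 5 = 2 completes the 7 across.
R2C1 = 4: the only remaining digit allowed by both the 11 across and the 7 down.
R2C2 = 11 − 4 = 7 completes the 11 across.
R3C1 = 5 − 4 = 1 completes the 5 across.

2 5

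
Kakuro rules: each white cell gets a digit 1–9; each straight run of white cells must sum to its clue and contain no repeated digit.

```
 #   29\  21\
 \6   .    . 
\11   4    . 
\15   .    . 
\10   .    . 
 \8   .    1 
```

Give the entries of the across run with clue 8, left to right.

7 1

R2C2 = 11 − 4 = 7 completes the 11 across.
R5C1 = 8 − 1 = 7 completes the 8 across.
R1C1 = 1: the only remaining digit allowed by both the 6 across and the 29 down.
R1C2 = 6 − 1 = 5 completes the 6 across.
Given what's placed, R3C2 must be 6 to fit the 15 across and 21 down.
R4C2 = 21 − 19 = 2 completes the 21 down.
R3C1 = 15 − 6 = 9 completes the 15 across.
R4C1 = 10 − 2 = 8 completes the 10 across.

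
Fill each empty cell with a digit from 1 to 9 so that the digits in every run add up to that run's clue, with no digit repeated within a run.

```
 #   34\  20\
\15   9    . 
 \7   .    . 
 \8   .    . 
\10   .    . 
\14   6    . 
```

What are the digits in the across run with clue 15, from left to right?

34 in 5 cells must be {4,6,7,8,9}.
R1C2 = 15 − 9 = 6 completes the 15 across.

9 6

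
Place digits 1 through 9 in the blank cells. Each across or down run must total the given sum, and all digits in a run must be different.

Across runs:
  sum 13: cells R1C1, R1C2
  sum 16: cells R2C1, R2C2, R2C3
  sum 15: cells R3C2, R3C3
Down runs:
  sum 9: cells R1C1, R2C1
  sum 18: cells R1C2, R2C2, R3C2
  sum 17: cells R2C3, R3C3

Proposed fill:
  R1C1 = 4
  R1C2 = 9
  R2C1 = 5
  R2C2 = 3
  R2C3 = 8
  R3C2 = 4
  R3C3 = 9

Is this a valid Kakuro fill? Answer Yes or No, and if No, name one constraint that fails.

No — the across run R3C2–R3C3 sums to 13, not 15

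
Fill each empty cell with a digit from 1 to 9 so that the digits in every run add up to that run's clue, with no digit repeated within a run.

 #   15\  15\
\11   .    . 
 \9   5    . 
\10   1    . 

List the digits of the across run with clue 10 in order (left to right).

R1C1 = 15 − 6 = 9 completes the 15 down.
R1C2 = 11 − 9 = 2 completes the 11 across.
R2C2 = 9 − 5 = 4 completes the 9 across.
R3C2 = 10 − 1 = 9 completes the 10 across.

1 9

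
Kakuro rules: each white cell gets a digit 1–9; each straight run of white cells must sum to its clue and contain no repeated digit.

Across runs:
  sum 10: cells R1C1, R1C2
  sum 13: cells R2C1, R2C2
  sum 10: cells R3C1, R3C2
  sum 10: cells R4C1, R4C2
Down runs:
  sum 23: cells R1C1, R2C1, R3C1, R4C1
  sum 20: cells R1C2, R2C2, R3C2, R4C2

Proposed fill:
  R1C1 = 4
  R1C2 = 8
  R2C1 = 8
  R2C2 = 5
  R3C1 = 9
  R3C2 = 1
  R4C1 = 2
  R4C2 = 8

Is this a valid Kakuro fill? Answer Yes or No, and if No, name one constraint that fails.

No — the down run R1C2–R4C2 sums to 22, not 20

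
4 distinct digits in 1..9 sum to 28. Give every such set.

{4,7,8,9}; {5,6,8,9}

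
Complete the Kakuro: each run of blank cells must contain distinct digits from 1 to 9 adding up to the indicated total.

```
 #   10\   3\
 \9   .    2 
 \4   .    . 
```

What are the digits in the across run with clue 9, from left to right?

7 2

4 in 2 cells must be {1,3}; 3 in 2 cells must be {1,2}.
R1C1 = 9 − 2 = 7 completes the 9 across.
R2C1 = 10 − 7 = 3 completes the 10 down.
R2C2 = 4 − 3 = 1 completes the 4 across.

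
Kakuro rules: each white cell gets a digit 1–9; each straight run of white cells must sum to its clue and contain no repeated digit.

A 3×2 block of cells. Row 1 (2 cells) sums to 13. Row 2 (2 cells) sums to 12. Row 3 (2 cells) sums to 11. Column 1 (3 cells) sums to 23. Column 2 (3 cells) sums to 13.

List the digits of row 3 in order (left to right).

23 in 3 cells must be {6,8,9}.
Nothing is forced directly, so branch on (1,1), whose candidates are 6 or 8 or 9. If (1,1) = 8: that forces (1,2) = 5, (2,1) = 9, after which (2,2) would have to be in {3} for the 12 across but in {1,2,6,7} for the 13 down — contradiction. If (1,1) = 9: that forces (1,2) = 4, (2,1) = 8, after which (2,2) would have to be in {4} for the 12 across but in {1,2,3,6,7,8} for the 13 down — contradiction. So (1,1) = 6.
(1,2) = 13 − 6 = 7 completes the 13 across.
Nothing is forced directly, so branch on (2,1), whose candidates are 8 or 9. If (2,1) = 9: then (2,2) would have to be in {3} for the 12 across but in {1,2,4,5} for the 13 down — contradiction. So (2,1) = 8.
(2,2) = 12 − 8 = 4 completes the 12 across.
(3,1) = 23 − 14 = 9 completes the 23 down.
(3,2) = 11 − 9 = 2 completes the 11 across.

9, 2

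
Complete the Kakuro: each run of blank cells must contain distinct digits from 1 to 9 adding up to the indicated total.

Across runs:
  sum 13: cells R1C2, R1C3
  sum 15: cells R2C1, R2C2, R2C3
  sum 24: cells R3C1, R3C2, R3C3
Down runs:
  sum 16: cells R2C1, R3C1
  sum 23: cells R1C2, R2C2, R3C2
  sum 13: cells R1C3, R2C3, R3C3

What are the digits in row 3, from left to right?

9 8 7

24 in 3 cells must be {7,8,9}; 16 in 2 cells must be {7,9}; 23 in 3 cells must be {6,8,9}.
Nothing is forced directly, so branch on R2C1, whose candidates are 7 or 9. If R2C1 = 9: then R2C2 would have to be in {1,2,4,5} for the 15 across but in {6,8,9} for the 23 down — contradiction. So R2C1 = 7.
Given what's placed, R2C2 must be 6 to fit the 15 across and 23 down.
R2C3 = 15 − 13 = 2 completes the 15 across.
R3C1 = 16 − 7 = 9 completes the 16 down.
R3C2 = 8: the only remaining digit allowed by both the 24 across and the 23 down.
R3C3 = 24 − 17 = 7 completes the 24 across.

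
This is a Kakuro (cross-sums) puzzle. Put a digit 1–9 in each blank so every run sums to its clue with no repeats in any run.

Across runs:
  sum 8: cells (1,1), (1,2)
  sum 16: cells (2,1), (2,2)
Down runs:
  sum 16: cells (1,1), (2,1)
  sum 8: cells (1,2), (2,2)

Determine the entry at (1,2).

16 in 2 cells must be {7,9}.
The 8 across and the 16 down share only 7, so (1,1) = 7.
(1,2) = 8 − 7 = 1 completes the 8 across.
(2,1) = 16 − 7 = 9 completes the 16 down.
(2,2) = 16 − 9 = 7 completes the 16 across.

1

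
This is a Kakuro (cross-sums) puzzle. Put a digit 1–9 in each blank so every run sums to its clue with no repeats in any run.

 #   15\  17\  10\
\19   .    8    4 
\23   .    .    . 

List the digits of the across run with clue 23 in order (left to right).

8 9 6

23 in 3 cells must be {6,8,9}; 17 in 2 cells must be {8,9}.
R1C1 = 19 − 12 = 7 completes the 19 across.
R2C1 = 15 − 7 = 8 completes the 15 down.
R2C2 = 17 − 8 = 9 completes the 17 down.
R2C3 = 23 − 17 = 6 completes the 23 across.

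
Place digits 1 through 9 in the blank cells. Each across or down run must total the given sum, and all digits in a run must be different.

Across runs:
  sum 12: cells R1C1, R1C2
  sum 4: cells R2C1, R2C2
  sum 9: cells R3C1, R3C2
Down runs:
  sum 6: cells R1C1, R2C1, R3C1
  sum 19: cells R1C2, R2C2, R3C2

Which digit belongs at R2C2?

4 in 2 cells must be {1,3}; 6 in 3 cells must be {1,2,3}.
The 12 across and the 6 down share only 3, so R1C1 = 3.
R1C2 = 12 − 3 = 9 completes the 12 across.
Given what's placed, R2C1 must be 1 to fit the 4 across and 6 down.
R2C2 = 4 − 1 = 3 completes the 4 across.
R3C1 = 6 − 4 = 2 completes the 6 down.
R3C2 = 9 − 2 = 7 completes the 9 across.

3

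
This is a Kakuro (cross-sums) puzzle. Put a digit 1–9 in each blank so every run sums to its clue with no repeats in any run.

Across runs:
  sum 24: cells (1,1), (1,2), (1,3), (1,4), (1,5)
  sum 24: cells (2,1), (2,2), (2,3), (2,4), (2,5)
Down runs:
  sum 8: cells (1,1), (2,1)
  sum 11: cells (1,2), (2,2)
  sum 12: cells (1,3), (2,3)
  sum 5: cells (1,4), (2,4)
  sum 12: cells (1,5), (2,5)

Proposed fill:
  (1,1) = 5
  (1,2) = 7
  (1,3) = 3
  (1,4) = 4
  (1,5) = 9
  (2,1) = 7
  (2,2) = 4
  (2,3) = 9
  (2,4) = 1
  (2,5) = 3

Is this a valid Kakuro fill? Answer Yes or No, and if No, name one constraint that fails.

No — the down run (1,1)–(2,1) sums to 12, not 8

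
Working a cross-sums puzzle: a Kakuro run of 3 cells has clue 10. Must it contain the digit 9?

Counterexample: {1,2,7} sums to 10 without using 9.

No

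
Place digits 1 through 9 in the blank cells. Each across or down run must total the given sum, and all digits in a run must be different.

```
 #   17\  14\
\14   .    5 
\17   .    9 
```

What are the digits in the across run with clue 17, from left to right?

17 in 2 cells must be {8,9}.
R1C1 = 14 − 5 = 9 completes the 14 across.
R2C1 = 17 − 9 = 8 completes the 17 across.

8 9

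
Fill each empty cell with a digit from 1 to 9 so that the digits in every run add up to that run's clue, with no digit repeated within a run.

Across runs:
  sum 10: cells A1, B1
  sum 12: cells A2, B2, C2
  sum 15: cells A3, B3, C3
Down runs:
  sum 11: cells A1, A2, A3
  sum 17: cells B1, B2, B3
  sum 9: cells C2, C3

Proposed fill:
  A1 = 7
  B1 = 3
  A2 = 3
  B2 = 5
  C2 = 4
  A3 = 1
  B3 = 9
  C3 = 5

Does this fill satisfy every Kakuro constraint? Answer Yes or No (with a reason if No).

Across: 7+3=10; 3+5+4=12; 1+9+5=15. Down: 7+3+1=11; 3+5+9=17; 4+5=9. No digit repeats within any run.

Yes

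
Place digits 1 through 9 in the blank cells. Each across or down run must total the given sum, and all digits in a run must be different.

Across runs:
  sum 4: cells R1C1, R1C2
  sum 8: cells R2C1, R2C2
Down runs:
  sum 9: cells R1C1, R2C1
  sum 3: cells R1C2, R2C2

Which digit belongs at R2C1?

6

4 in 2 cells must be {1,3}; 3 in 2 cells must be {1,2}.
The 4 across and the 3 down share only 1, so R1C2 = 1.
R2C2 = 3 − 1 = 2 completes the 3 down.
R1C1 = 4 − 1 = 3 completes the 4 across.
R2C1 = 8 − 2 = 6 completes the 8 across.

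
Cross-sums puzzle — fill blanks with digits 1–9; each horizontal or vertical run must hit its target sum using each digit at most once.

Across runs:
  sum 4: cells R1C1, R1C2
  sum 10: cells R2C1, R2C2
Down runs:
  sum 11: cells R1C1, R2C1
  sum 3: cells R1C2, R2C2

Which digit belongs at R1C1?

3

4 in 2 cells must be {1,3}; 3 in 2 cells must be {1,2}.
The 4 across and the 11 down share only 3, so R1C1 = 3.
R1C2 = 4 − 3 = 1 completes the 4 across.
R2C1 = 11 − 3 = 8 completes the 11 down.
R2C2 = 10 − 8 = 2 completes the 10 across.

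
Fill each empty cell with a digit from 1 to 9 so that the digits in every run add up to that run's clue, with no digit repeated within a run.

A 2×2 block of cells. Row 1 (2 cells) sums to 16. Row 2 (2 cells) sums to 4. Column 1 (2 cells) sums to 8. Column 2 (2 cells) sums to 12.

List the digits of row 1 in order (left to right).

7, 9

16 in 2 cells must be {7,9}; 4 in 2 cells must be {1,3}.
The 16 across and the 8 down share only 7, so (1,1) = 7.
(1,2) = 16 − 7 = 9 completes the 16 across.
(2,1) = 8 − 7 = 1 completes the 8 down.
(2,2) = 4 − 1 = 3 completes the 4 across.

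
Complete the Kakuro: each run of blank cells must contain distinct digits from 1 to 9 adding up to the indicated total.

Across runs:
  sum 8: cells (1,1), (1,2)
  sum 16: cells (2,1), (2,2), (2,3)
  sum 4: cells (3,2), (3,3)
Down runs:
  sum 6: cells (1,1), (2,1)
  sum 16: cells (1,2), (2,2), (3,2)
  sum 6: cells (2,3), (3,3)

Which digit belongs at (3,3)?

1

4 in 2 cells must be {1,3}.
The 4 across and the 6 down share only 1, so (3,3) = 1.
(2,3) = 6 − 1 = 5 completes the 6 down.
(3,2) = 4 − 1 = 3 completes the 4 across.
No cell is forced outright now. (2,1) can only be 2 or 4 (the digits allowed by both its 16 across and its 6 down). If (2,1) = 2: then (1,1) would have to be in {1,2,3,5,6,7} for the 8 across but in {4} for the 6 down — contradiction. So (2,1) = 4.
(1,1) = 6 − 4 = 2 completes the 6 down.
(1,2) = 8 − 2 = 6 completes the 8 across.
(2,2) = 16 − 9 = 7 completes the 16 across.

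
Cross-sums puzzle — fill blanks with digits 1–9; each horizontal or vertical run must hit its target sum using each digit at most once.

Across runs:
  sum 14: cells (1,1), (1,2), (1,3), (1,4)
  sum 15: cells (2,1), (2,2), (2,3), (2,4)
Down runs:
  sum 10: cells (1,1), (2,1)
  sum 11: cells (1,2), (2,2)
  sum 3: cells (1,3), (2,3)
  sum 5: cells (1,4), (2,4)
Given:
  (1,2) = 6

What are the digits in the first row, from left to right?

3 in 2 cells must be {1,2}.
(2,2) = 11 − 6 = 5 completes the 11 down.
No cell is forced outright now. (1,3) can only be 1 or 2 (the digits allowed by both its 14 across and its 3 down). If (1,3) = 2: that forces (1,1) = 1, after which (1,4) would have to be in {5} for the 14 across but in {1,2,3,4} for the 5 down — contradiction. So (1,3) = 1.
(2,3) = 3 − 1 = 2 completes the 3 down.
(2,4) = 1: the only remaining digit allowed by both the 15 across and the 5 down.
(1,4) = 5 − 1 = 4 completes the 5 down.
(2,1) = 15 − 8 = 7 completes the 15 across.
(1,1) = 14 − 11 = 3 completes the 14 across.

3, 6, 1, 4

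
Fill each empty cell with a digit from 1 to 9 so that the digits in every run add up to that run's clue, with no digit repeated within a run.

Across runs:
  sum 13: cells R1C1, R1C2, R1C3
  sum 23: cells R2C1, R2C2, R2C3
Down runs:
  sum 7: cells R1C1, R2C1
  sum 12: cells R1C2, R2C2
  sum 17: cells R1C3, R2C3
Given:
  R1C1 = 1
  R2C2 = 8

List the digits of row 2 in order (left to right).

23 in 3 cells must be {6,8,9}; 17 in 2 cells must be {8,9}.
R1C2 = 12 − 8 = 4 completes the 12 down.
R1C3 = 13 − 5 = 8 completes the 13 across.
R2C1 = 7 − 1 = 6 completes the 7 down.
R2C3 = 23 − 14 = 9 completes the 23 across.

6 8 9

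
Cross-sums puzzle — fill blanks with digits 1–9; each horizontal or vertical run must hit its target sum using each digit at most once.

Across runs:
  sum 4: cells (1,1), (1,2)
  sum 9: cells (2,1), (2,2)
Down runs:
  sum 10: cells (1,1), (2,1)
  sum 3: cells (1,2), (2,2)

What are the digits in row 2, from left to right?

7, 2

4 in 2 cells must be {1,3}; 3 in 2 cells must be {1,2}.
The 4 across and the 3 down share only 1, so (1,2) = 1.
(2,2) = 3 − 1 = 2 completes the 3 down.
(1,1) = 4 − 1 = 3 completes the 4 across.
(2,1) = 9 − 2 = 7 completes the 9 across.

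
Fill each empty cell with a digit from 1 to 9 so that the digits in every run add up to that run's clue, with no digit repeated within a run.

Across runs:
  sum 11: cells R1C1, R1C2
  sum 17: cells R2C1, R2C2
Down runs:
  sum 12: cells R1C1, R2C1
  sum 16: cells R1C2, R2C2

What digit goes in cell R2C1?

17 in 2 cells must be {8,9}; 16 in 2 cells must be {7,9}.
The 17 across and the 16 down share only 9, so R2C2 = 9.
R1C2 = 16 − 9 = 7 completes the 16 down.
R2C1 = 17 − 9 = 8 completes the 17 across.
R1C1 = 11 − 7 = 4 completes the 11 across.

8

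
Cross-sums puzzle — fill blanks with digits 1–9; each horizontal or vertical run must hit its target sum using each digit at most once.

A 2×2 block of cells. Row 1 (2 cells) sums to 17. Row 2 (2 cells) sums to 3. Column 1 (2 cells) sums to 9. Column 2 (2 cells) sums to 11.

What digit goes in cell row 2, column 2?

17 in 2 cells must be {8,9}; 3 in 2 cells must be {1,2}.
The 17 across and the 9 down share only 8, so (1,1) = 8.
(1,2) = 17 − 8 = 9 completes the 17 across.
(2,1) = 9 − 8 = 1 completes the 9 down.
(2,2) = 3 − 1 = 2 completes the 3 across.

2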